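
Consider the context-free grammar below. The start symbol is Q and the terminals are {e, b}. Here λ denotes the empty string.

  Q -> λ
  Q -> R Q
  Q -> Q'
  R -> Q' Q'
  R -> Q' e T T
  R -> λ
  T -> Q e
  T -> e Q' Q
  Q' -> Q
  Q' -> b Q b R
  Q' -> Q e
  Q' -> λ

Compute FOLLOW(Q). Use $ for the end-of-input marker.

FIRST(Q) = {λ, b, e}  (via R Q, Q')
FIRST(T) = {b, e}  (via Q e)
FIRST(Q') = {λ, b, e}  (via Q, Q e)
FIRST(R) = {λ, b, e}  (via Q' Q', Q' e T T)
FOLLOW(Q) includes $ since Q is the start symbol.
FOLLOW(Q): in Q->R Q, the suffix after Q is empty (adds nothing new); in T->Q e, Q is followed by e with FIRST {e}; in T->e Q' Q, the suffix after Q is empty, so FOLLOW(Q) ⊇ FOLLOW(T) = {$, b, e}; in Q'->Q, the suffix after Q is empty, so FOLLOW(Q) ⊇ FOLLOW(Q') = {$, b, e}; in Q'->b Q b R, Q is followed by b R with FIRST {b}; in Q'->Q e, Q is followed by e with FIRST {e}. Thus FOLLOW(Q) = {$, b, e}.
FOLLOW(R): in Q->R Q, R is followed by Q with FIRST {λ, b, e}; in Q->R Q, the suffix after R is nullable, so FOLLOW(R) ⊇ FOLLOW(Q) = {$, b, e}; in Q'->b Q b R, the suffix after R is empty, so FOLLOW(R) ⊇ FOLLOW(Q') = {$, b, e}. Thus FOLLOW(R) = {$, b, e}.
FOLLOW(T): in R->Q' e T T (occurrence 1), T is followed by T with FIRST {b, e}; in R->Q' e T T (occurrence 2), the suffix after T is empty, so FOLLOW(T) ⊇ FOLLOW(R) = {$, b, e}. Thus FOLLOW(T) = {$, b, e}.
FOLLOW(Q'): in Q->Q', the suffix after Q' is empty, so FOLLOW(Q') ⊇ FOLLOW(Q) = {$, b, e}; in R->Q' Q' (occurrence 1), Q' is followed by Q' with FIRST {λ, b, e}; in R->Q' Q' (occurrence 1), the suffix after Q' is nullable, so FOLLOW(Q') ⊇ FOLLOW(R) = {$, b, e}; in R->Q' Q' (occurrence 2), the suffix after Q' is empty, so FOLLOW(Q') ⊇ FOLLOW(R) = {$, b, e}; in R->Q' e T T, Q' is followed by e T T with FIRST {e}; in T->e Q' Q, Q' is followed by Q with FIRST {λ, b, e}; in T->e Q' Q, the suffix after Q' is nullable, so FOLLOW(Q') ⊇ FOLLOW(T) = {$, b, e}. Thus FOLLOW(Q') = {$, b, e}.

{$, b, e}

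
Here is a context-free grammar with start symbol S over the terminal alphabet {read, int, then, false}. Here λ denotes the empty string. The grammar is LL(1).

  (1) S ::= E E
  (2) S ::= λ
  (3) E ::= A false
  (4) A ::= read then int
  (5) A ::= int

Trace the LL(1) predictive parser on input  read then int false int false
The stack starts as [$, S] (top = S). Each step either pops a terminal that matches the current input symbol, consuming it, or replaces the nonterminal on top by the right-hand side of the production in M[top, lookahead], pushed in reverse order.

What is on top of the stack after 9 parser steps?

int

step 1: stack=$ S  input=read then int false int false $  — expand S ::= E E
step 2: stack=$ E E  input=read then int false int false $  — expand E ::= A false
step 3: stack=$ E false A  input=read then int false int false $  — expand A ::= read then int
step 4: stack=$ E false int then read  input=read then int false int false $  — match read
step 5: stack=$ E false int then  input=then int false int false $  — match then
step 6: stack=$ E false int  input=int false int false $  — match int
step 7: stack=$ E false  input=false int false $  — match false
step 8: stack=$ E  input=int false $  — expand E ::= A false
step 9: stack=$ false A  input=int false $  — expand A ::= int
Stack after step 9: $ false int (top = int).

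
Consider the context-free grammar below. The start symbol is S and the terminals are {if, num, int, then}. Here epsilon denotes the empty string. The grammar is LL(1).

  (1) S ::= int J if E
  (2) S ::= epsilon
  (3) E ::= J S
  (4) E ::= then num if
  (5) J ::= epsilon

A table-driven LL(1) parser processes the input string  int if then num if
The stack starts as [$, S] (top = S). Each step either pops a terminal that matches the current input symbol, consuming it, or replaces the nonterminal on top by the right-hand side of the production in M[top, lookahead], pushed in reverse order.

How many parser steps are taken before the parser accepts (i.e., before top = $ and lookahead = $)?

8

step 1: stack=$ S  input=int if then num if $  — expand S ::= int J if E
step 2: stack=$ E if J int  input=int if then num if $  — match int
step 3: stack=$ E if J  input=if then num if $  — expand J ::= epsilon
step 4: stack=$ E if  input=if then num if $  — match if
step 5: stack=$ E  input=then num if $  — expand E ::= then num if
step 6: stack=$ if num then  input=then num if $  — match then
step 7: stack=$ if num  input=num if $  — match num
step 8: stack=$ if  input=if $  — match if
Accept reached after 8 steps.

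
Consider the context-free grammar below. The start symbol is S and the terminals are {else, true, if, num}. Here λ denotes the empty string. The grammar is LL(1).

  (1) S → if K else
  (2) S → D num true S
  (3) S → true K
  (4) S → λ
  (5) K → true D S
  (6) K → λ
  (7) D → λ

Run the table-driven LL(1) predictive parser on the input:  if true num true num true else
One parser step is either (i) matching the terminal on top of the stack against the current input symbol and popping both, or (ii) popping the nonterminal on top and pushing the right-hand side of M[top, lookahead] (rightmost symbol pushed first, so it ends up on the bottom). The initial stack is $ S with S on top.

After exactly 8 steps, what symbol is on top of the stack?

     Stack                Input                             Action
  1  $ S                  if true num true num true else $  expand S → if K else
  2  $ else K if          if true num true num true else $  match if
  3  $ else K             true num true num true else $     expand K → true D S
  4  $ else S D true      true num true num true else $     match true
  5  $ else S D           num true num true else $          expand D → λ
  6  $ else S             num true num true else $          expand S → D num true S
  7  $ else S true num D  num true num true else $          expand D → λ
  8  $ else S true num    num true num true else $          match num
Stack after step 8: $ else S true (top = true).

true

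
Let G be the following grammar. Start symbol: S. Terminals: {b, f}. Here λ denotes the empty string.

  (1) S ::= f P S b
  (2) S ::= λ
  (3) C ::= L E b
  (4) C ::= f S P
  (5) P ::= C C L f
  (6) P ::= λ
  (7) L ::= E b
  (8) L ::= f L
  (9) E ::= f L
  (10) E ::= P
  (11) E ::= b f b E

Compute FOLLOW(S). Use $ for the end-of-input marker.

{$, b, f}

FIRST(S): from S::=f P S b we get {f}; from S::=λ we get {λ}. So FIRST(S) = {λ, f}.
FIRST(C): from C::=L E b we get {b, f}; from C::=f S P we get {f}. So FIRST(C) = {b, f}.
FIRST(P): from P::=C C L f we get {b, f}; from P::=λ we get {λ}. So FIRST(P) = {λ, b, f}.
FIRST(E): from E::=f L we get {f}; from E::=P we get {λ, b, f}; from E::=b f b E we get {b}. So FIRST(E) = {λ, b, f}.
FIRST(L): from L::=E b we get {b, f}; from L::=f L we get {f}. So FIRST(L) = {b, f}.
FOLLOW(S) includes $ since S is the start symbol.
FOLLOW(C): in P::=C C L f (occurrence 1), C is followed by C L f with FIRST {b, f}; in P::=C C L f (occurrence 2), C is followed by L f with FIRST {b, f}. Thus FOLLOW(C) = {b, f}.
FOLLOW(S): in S::=f P S b, S is followed by b with FIRST {b}; in C::=f S P, S is followed by P with FIRST {λ, b, f}; in C::=f S P, the suffix after S is nullable, so FOLLOW(S) ⊇ FOLLOW(C) = {b, f}. Thus FOLLOW(S) = {$, b, f}.
FOLLOW(E): in C::=L E b, E is followed by b with FIRST {b}; in L::=E b, E is followed by b with FIRST {b}; in E::=b f b E, the suffix after E is empty (adds nothing new). Thus FOLLOW(E) = {b}.
FOLLOW(P): in S::=f P S b, P is followed by S b with FIRST {b, f}; in C::=f S P, the suffix after P is empty, so FOLLOW(P) ⊇ FOLLOW(C) = {b, f}; in E::=P, the suffix after P is empty, so FOLLOW(P) ⊇ FOLLOW(E) = {b}. Thus FOLLOW(P) = {b, f}.
FOLLOW(L): in C::=L E b, L is followed by E b with FIRST {b, f}; in P::=C C L f, L is followed by f with FIRST {f}; in L::=f L, the suffix after L is empty (adds nothing new); in E::=f L, the suffix after L is empty, so FOLLOW(L) ⊇ FOLLOW(E) = {b}. Thus FOLLOW(L) = {b, f}.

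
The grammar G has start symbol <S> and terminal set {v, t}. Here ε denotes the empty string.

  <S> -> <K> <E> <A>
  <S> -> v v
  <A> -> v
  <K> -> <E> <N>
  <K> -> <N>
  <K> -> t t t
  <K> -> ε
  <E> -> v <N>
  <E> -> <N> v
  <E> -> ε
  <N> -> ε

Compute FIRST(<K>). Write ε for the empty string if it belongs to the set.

FIRST(<A>): from <A>->v we get {v}. So FIRST(<A>) = {v}.
FIRST(<N>): from <N>->ε we get {ε}. So FIRST(<N>) = {ε}.
FIRST(<E>): from <E>->v <N> we get {v}; from <E>-><N> v we get {v}; from <E>->ε we get {ε}. So FIRST(<E>) = {ε, v}.
FIRST(<K>): from <K>-><E> <N> we get {ε, v}; from <K>-><N> we get {ε}; from <K>->t t t we get {t}; from <K>->ε we get {ε}. So FIRST(<K>) = {ε, t, v}.
FIRST(<S>): from <S>-><K> <E> <A> we get {t, v}; from <S>->v v we get {v}. So FIRST(<S>) = {t, v}.

{ε, t, v}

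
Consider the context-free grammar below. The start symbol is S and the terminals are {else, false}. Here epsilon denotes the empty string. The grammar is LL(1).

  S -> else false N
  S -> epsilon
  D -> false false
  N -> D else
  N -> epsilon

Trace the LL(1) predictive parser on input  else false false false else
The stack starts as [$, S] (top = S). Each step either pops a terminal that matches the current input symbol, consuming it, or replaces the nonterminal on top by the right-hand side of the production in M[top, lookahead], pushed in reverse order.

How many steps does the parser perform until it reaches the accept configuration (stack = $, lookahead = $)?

8

step 1: stack=$ S  input=else false false false else $  — expand S -> else false N
step 2: stack=$ N false else  input=else false false false else $  — match else
step 3: stack=$ N false  input=false false false else $  — match false
step 4: stack=$ N  input=false false else $  — expand N -> D else
step 5: stack=$ else D  input=false false else $  — expand D -> false false
step 6: stack=$ else false false  input=false false else $  — match false
step 7: stack=$ else false  input=false else $  — match false
step 8: stack=$ else  input=else $  — match else
Accept reached after 8 steps.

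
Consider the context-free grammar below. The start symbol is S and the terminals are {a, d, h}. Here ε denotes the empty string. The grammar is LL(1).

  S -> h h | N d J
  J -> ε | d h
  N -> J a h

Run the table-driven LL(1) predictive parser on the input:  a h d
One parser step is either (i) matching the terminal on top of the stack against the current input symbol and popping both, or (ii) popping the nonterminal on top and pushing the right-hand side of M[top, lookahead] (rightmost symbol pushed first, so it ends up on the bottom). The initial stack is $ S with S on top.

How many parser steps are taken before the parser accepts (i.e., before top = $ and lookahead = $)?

step 1: stack=$ S  input=a h d $  — expand S -> N d J
step 2: stack=$ J d N  input=a h d $  — expand N -> J a h
step 3: stack=$ J d h a J  input=a h d $  — expand J -> ε
step 4: stack=$ J d h a  input=a h d $  — match a
step 5: stack=$ J d h  input=h d $  — match h
step 6: stack=$ J d  input=d $  — match d
step 7: stack=$ J  input=$  — expand J -> ε
Accept reached after 7 steps.

7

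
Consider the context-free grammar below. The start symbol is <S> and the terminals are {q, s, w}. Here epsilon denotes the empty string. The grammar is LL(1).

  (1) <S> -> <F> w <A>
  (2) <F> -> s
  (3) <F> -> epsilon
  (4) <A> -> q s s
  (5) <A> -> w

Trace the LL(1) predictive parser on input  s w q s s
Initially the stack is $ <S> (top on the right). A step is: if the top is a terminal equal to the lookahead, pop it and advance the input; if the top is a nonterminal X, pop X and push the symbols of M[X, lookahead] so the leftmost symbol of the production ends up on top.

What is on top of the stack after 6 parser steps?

step 1: stack=$ <S>  input=s w q s s $  — expand <S> -> <F> w <A>
step 2: stack=$ <A> w <F>  input=s w q s s $  — expand <F> -> s
step 3: stack=$ <A> w s  input=s w q s s $  — match s
step 4: stack=$ <A> w  input=w q s s $  — match w
step 5: stack=$ <A>  input=q s s $  — expand <A> -> q s s
step 6: stack=$ s s q  input=q s s $  — match q
Stack after step 6: $ s s (top = s).

s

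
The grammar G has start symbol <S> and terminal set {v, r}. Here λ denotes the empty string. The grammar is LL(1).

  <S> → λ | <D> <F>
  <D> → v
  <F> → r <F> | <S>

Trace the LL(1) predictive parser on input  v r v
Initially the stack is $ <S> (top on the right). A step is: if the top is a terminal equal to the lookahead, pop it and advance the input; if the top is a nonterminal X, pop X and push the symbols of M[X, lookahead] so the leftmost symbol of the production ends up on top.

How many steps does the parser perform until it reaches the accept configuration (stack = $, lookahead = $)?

      Stack      Input    Action
   1  $ <S>      v r v $  expand <S> → <D> <F>
   2  $ <F> <D>  v r v $  expand <D> → v
   3  $ <F> v    v r v $  match v
   4  $ <F>      r v $    expand <F> → r <F>
   5  $ <F> r    r v $    match r
   6  $ <F>      v $      expand <F> → <S>
   7  $ <S>      v $      expand <S> → <D> <F>
   8  $ <F> <D>  v $      expand <D> → v
   9  $ <F> v    v $      match v
  10  $ <F>      $        expand <F> → <S>
  11  $ <S>      $        expand <S> → λ
Accept reached after 11 steps.

11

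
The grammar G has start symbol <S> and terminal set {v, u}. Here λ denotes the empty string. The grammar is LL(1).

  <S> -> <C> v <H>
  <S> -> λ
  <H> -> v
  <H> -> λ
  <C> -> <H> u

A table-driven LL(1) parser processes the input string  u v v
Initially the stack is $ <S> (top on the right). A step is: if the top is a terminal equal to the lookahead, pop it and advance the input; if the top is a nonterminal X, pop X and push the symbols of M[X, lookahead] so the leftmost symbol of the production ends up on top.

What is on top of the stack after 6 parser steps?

     Stack          Input    Action
  1  $ <S>          u v v $  expand <S> -> <C> v <H>
  2  $ <H> v <C>    u v v $  expand <C> -> <H> u
  3  $ <H> v u <H>  u v v $  expand <H> -> λ
  4  $ <H> v u      u v v $  match u
  5  $ <H> v        v v $    match v
  6  $ <H>          v $      expand <H> -> v
Stack after step 6: $ v (top = v).

v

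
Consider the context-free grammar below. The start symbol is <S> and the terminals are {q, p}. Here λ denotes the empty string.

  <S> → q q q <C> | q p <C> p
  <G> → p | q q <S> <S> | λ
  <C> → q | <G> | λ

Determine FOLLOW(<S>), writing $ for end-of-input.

{$, p, q}

FIRST(<S>) = {q}
FIRST(<G>) = {λ, p, q}
FIRST(<C>) = {λ, p, q}  (via <G>)
FOLLOW(<S>) includes $ since <S> is the start symbol.
FOLLOW(<S>): in <G>→q q <S> <S> (occurrence 1), <S> is followed by <S> with FIRST {q}; in <G>→q q <S> <S> (occurrence 2), the suffix after <S> is empty, so FOLLOW(<S>) ⊇ FOLLOW(<G>) = {$, p, q}. Thus FOLLOW(<S>) = {$, p, q}.
FOLLOW(<C>): in <S>→q q q <C>, the suffix after <C> is empty, so FOLLOW(<C>) ⊇ FOLLOW(<S>) = {$, p, q}; in <S>→q p <C> p, <C> is followed by p with FIRST {p}. Thus FOLLOW(<C>) = {$, p, q}.
FOLLOW(<G>): in <C>→<G>, the suffix after <G> is empty, so FOLLOW(<G>) ⊇ FOLLOW(<C>) = {$, p, q}. Thus FOLLOW(<G>) = {$, p, q}.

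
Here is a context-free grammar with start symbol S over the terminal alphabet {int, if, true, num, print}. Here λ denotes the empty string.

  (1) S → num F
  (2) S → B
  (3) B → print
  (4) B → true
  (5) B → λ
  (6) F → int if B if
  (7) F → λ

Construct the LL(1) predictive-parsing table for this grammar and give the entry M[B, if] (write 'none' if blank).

FIRST(B) = {λ, print, true}
FIRST(F) = {λ, int}
FIRST(S) = {λ, num, print, true}  (via B)
FOLLOW(S) includes $ since S is the start symbol.
FOLLOW(S): S appears on no right-hand side. Thus FOLLOW(S) = {$}.
FOLLOW(B): in S→B, the suffix after B is empty, so FOLLOW(B) ⊇ FOLLOW(S) = {$}; in F→int if B if, B is followed by if with FIRST {if}. Thus FOLLOW(B) = {$, if}.
For B → print: FIRST(print) = {print}, so it goes in M[B, t] for t ∈ {print}.
For B → true: FIRST(true) = {true}, so it goes in M[B, t] for t ∈ {true}.
For B → λ: FIRST(λ) = {λ}, so it goes in M[B, t] for t ∈ {}; since λ ∈ FIRST, also for every t ∈ FOLLOW(B) = {$, if}.

B → λ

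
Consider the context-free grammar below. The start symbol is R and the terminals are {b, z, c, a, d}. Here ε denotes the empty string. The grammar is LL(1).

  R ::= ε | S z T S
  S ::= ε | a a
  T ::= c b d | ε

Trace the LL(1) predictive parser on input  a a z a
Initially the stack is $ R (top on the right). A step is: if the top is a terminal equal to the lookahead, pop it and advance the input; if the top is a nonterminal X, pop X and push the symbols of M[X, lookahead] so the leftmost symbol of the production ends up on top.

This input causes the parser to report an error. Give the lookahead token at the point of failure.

$

     Stack        Input      Action
  1  $ R          a a z a $  expand R ::= S z T S
  2  $ S T z S    a a z a $  expand S ::= a a
  3  $ S T z a a  a a z a $  match a
  4  $ S T z a    a z a $    match a
  5  $ S T z      z a $      match z
  6  $ S T        a $        expand T ::= ε
  7  $ S          a $        expand S ::= a a
  8  $ a a        a $        match a
  9  $ a          $          error: top is terminal a but lookahead is $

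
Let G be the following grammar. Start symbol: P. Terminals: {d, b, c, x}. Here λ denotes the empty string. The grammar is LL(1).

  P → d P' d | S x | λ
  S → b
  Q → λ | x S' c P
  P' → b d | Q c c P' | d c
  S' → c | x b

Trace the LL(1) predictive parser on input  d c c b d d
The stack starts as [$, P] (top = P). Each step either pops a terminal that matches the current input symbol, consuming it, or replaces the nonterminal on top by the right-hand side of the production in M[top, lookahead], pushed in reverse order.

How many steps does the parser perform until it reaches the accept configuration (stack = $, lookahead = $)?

      Stack         Input          Action
   1  $ P           d c c b d d $  expand P → d P' d
   2  $ d P' d      d c c b d d $  match d
   3  $ d P'        c c b d d $    expand P' → Q c c P'
   4  $ d P' c c Q  c c b d d $    expand Q → λ
   5  $ d P' c c    c c b d d $    match c
   6  $ d P' c      c b d d $      match c
   7  $ d P'        b d d $        expand P' → b d
   8  $ d d b       b d d $        match b
   9  $ d d         d d $          match d
  10  $ d           d $            match d
Accept reached after 10 steps.

10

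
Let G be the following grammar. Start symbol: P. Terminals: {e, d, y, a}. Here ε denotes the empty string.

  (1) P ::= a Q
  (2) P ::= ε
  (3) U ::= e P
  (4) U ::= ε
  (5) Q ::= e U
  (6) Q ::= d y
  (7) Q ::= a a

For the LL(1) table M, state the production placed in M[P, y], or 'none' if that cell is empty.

FIRST(P) = {ε, a}
FIRST(U) = {ε, e}
FIRST(Q) = {a, d, e}
FOLLOW(P) includes $ since P is the start symbol.
FOLLOW(P): in U::=e P, the suffix after P is empty, so FOLLOW(P) ⊇ FOLLOW(U) = {$}. Thus FOLLOW(P) = {$}.
FOLLOW(U): in Q::=e U, the suffix after U is empty, so FOLLOW(U) ⊇ FOLLOW(Q) = {$}. Thus FOLLOW(U) = {$}.
For P ::= a Q: FIRST(a Q) = {a}, so it goes in M[P, t] for t ∈ {a}.
For P ::= ε: FIRST(ε) = {ε}, so it goes in M[P, t] for t ∈ {}; since ε ∈ FIRST, also for every t ∈ FOLLOW(P) = {$}.
None of these place a production in M[P, y].

none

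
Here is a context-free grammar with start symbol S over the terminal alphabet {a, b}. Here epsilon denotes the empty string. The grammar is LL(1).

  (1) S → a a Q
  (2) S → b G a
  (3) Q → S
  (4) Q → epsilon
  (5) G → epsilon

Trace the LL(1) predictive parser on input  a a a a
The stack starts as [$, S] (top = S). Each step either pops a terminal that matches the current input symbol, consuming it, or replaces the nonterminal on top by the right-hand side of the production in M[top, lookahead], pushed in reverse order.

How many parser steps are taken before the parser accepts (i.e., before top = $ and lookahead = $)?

8

step 1: stack=$ S  input=a a a a $  — expand S → a a Q
step 2: stack=$ Q a a  input=a a a a $  — match a
step 3: stack=$ Q a  input=a a a $  — match a
step 4: stack=$ Q  input=a a $  — expand Q → S
step 5: stack=$ S  input=a a $  — expand S → a a Q
step 6: stack=$ Q a a  input=a a $  — match a
step 7: stack=$ Q a  input=a $  — match a
step 8: stack=$ Q  input=$  — expand Q → epsilon
Accept reached after 8 steps.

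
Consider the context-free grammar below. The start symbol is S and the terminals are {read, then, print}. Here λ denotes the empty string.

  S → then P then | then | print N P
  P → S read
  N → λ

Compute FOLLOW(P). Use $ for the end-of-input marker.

{$, read, then}

FIRST(S): from S→then P then we get {then}; from S→then we get {then}; from S→print N P we get {print}. So FIRST(S) = {print, then}.
FIRST(N): from N→λ we get {λ}. So FIRST(N) = {λ}.
FIRST(P): from P→S read we get {print, then}. So FIRST(P) = {print, then}.
FOLLOW(S) includes $ since S is the start symbol.
FOLLOW(S): in P→S read, S is followed by read with FIRST {read}. Thus FOLLOW(S) = {$, read}.
FOLLOW(P): in S→then P then, P is followed by then with FIRST {then}; in S→print N P, the suffix after P is empty, so FOLLOW(P) ⊇ FOLLOW(S) = {$, read}. Thus FOLLOW(P) = {$, read, then}.
FOLLOW(N): in S→print N P, N is followed by P with FIRST {print, then}. Thus FOLLOW(N) = {print, then}.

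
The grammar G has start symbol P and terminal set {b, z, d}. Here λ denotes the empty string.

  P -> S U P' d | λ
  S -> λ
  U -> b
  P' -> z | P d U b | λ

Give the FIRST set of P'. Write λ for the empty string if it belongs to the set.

FIRST(S): from S->λ we get {λ}. So FIRST(S) = {λ}.
FIRST(U): from U->b we get {b}. So FIRST(U) = {b}.
FIRST(P): from P->S U P' d we get {b}; from P->λ we get {λ}. So FIRST(P) = {λ, b}.
FIRST(P'): from P'->z we get {z}; from P'->P d U b we get {b, d}; from P'->λ we get {λ}. So FIRST(P') = {λ, b, d, z}.

{λ, b, d, z}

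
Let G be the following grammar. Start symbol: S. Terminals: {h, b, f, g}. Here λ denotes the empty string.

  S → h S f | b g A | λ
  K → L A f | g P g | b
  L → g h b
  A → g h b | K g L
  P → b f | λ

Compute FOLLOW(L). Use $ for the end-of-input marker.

{$, b, f, g}

FIRST(S) = {λ, b, h}
FIRST(L) = {g}
FIRST(P) = {λ, b}
FIRST(K) = {b, g}  (via L A f)
FIRST(A) = {b, g}  (via K g L)
FOLLOW(S) includes $ since S is the start symbol.
FOLLOW(S): in S→h S f, S is followed by f with FIRST {f}. Thus FOLLOW(S) = {$, f}.
FOLLOW(K): in A→K g L, K is followed by g L with FIRST {g}. Thus FOLLOW(K) = {g}.
FOLLOW(A): in S→b g A, the suffix after A is empty, so FOLLOW(A) ⊇ FOLLOW(S) = {$, f}; in K→L A f, A is followed by f with FIRST {f}. Thus FOLLOW(A) = {$, f}.
FOLLOW(L): in K→L A f, L is followed by A f with FIRST {b, g}; in A→K g L, the suffix after L is empty, so FOLLOW(L) ⊇ FOLLOW(A) = {$, f}. Thus FOLLOW(L) = {$, b, f, g}.
FOLLOW(P): in K→g P g, P is followed by g with FIRST {g}. Thus FOLLOW(P) = {g}.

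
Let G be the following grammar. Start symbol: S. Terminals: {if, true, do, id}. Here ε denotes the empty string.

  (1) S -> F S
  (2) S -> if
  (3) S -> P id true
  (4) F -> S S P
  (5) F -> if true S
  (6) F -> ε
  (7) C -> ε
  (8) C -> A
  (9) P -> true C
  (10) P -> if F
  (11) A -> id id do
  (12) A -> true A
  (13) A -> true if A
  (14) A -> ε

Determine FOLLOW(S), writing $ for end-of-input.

{$, id, if, true}

FIRST(P) = {if, true}
FIRST(A) = {ε, id, true}
FIRST(C) = {ε, id, true}  (via A)
FIRST(S) = {if, true}  (via F S, P id true)
FIRST(F) = {ε, if, true}  (via S S P)
FOLLOW(S) includes $ since S is the start symbol.
FOLLOW(S): in S->F S, the suffix after S is empty (adds nothing new); in F->S S P (occurrence 1), S is followed by S P with FIRST {if, true}; in F->S S P (occurrence 2), S is followed by P with FIRST {if, true}; in F->if true S, the suffix after S is empty, so FOLLOW(S) ⊇ FOLLOW(F) = {id, if, true}. Thus FOLLOW(S) = {$, id, if, true}.
FOLLOW(F): in S->F S, F is followed by S with FIRST {if, true}; in P->if F, the suffix after F is empty, so FOLLOW(F) ⊇ FOLLOW(P) = {id, if, true}. Thus FOLLOW(F) = {id, if, true}.
FOLLOW(P): in S->P id true, P is followed by id true with FIRST {id}; in F->S S P, the suffix after P is empty, so FOLLOW(P) ⊇ FOLLOW(F) = {id, if, true}. Thus FOLLOW(P) = {id, if, true}.
FOLLOW(C): in P->true C, the suffix after C is empty, so FOLLOW(C) ⊇ FOLLOW(P) = {id, if, true}. Thus FOLLOW(C) = {id, if, true}.
FOLLOW(A): in C->A, the suffix after A is empty, so FOLLOW(A) ⊇ FOLLOW(C) = {id, if, true}; in A->true A, the suffix after A is empty (adds nothing new); in A->true if A, the suffix after A is empty (adds nothing new). Thus FOLLOW(A) = {id, if, true}.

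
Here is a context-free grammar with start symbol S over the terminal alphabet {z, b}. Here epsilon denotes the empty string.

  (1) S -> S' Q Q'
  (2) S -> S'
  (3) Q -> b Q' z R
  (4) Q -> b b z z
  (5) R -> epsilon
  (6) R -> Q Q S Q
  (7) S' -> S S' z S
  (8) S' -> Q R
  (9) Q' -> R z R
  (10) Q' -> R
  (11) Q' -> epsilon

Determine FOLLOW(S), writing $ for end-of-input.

{$, b, z}

FIRST(Q): from Q->b Q' z R we get {b}; from Q->b b z z we get {b}. So FIRST(Q) = {b}.
FIRST(R): from R->epsilon we get {epsilon}; from R->Q Q S Q we get {b}. So FIRST(R) = {epsilon, b}.
FIRST(Q'): from Q'->R z R we get {b, z}; from Q'->R we get {epsilon, b}; from Q'->epsilon we get {epsilon}. So FIRST(Q') = {epsilon, b, z}.
FIRST(S): from S->S' Q Q' we get {b}; from S->S' we get {b}. So FIRST(S) = {b}.
FIRST(S'): from S'->S S' z S we get {b}; from S'->Q R we get {b}. So FIRST(S') = {b}.
FOLLOW(S) includes $ since S is the start symbol.
FOLLOW(S): in R->Q Q S Q, S is followed by Q with FIRST {b}; in S'->S S' z S (occurrence 1), S is followed by S' z S with FIRST {b}; in S'->S S' z S (occurrence 2), the suffix after S is empty, so FOLLOW(S) ⊇ FOLLOW(S') = {$, b, z}. Thus FOLLOW(S) = {$, b, z}.
FOLLOW(S'): in S->S' Q Q', S' is followed by Q Q' with FIRST {b}; in S->S', the suffix after S' is empty, so FOLLOW(S') ⊇ FOLLOW(S) = {$, b, z}; in S'->S S' z S, S' is followed by z S with FIRST {z}. Thus FOLLOW(S') = {$, b, z}.
FOLLOW(Q'): in S->S' Q Q', the suffix after Q' is empty, so FOLLOW(Q') ⊇ FOLLOW(S) = {$, b, z}; in Q->b Q' z R, Q' is followed by z R with FIRST {z}. Thus FOLLOW(Q') = {$, b, z}.
FOLLOW(Q): in S->S' Q Q', Q is followed by Q' with FIRST {epsilon, b, z}; in S->S' Q Q', the suffix after Q is nullable, so FOLLOW(Q) ⊇ FOLLOW(S) = {$, b, z}; in R->Q Q S Q (occurrence 1), Q is followed by Q S Q with FIRST {b}; in R->Q Q S Q (occurrence 2), Q is followed by S Q with FIRST {b}; in R->Q Q S Q (occurrence 3), the suffix after Q is empty, so FOLLOW(Q) ⊇ FOLLOW(R) = {$, b, z}; in S'->Q R, Q is followed by R with FIRST {epsilon, b}; in S'->Q R, the suffix after Q is nullable, so FOLLOW(Q) ⊇ FOLLOW(S') = {$, b, z}. Thus FOLLOW(Q) = {$, b, z}.
FOLLOW(R): in Q->b Q' z R, the suffix after R is empty, so FOLLOW(R) ⊇ FOLLOW(Q) = {$, b, z}; in S'->Q R, the suffix after R is empty, so FOLLOW(R) ⊇ FOLLOW(S') = {$, b, z}; in Q'->R z R (occurrence 1), R is followed by z R with FIRST {z}; in Q'->R z R (occurrence 2), the suffix after R is empty, so FOLLOW(R) ⊇ FOLLOW(Q') = {$, b, z}; in Q'->R, the suffix after R is empty, so FOLLOW(R) ⊇ FOLLOW(Q') = {$, b, z}. Thus FOLLOW(R) = {$, b, z}.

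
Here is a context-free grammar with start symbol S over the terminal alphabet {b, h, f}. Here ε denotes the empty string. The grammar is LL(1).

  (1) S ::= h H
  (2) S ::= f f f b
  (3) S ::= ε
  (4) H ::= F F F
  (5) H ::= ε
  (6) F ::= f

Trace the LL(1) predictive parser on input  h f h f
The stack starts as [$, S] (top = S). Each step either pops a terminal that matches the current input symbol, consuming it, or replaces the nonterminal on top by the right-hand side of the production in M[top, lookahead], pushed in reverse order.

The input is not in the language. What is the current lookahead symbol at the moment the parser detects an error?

h

     Stack    Input      Action
  1  $ S      h f h f $  expand S ::= h H
  2  $ H h    h f h f $  match h
  3  $ H      f h f $    expand H ::= F F F
  4  $ F F F  f h f $    expand F ::= f
  5  $ F F f  f h f $    match f
  6  $ F F    h f $      error: M[F, h] is empty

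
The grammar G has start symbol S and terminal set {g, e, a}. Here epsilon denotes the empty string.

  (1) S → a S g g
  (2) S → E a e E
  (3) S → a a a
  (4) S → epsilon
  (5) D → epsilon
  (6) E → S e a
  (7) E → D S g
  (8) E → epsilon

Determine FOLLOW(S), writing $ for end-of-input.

{$, e, g}

FIRST(D): from D→epsilon we get {epsilon}. So FIRST(D) = {epsilon}.
FIRST(S): from S→a S g g we get {a}; from S→E a e E we get {a, e, g}; from S→a a a we get {a}; from S→epsilon we get {epsilon}. So FIRST(S) = {epsilon, a, e, g}.
FIRST(E): from E→S e a we get {a, e, g}; from E→D S g we get {a, e, g}; from E→epsilon we get {epsilon}. So FIRST(E) = {epsilon, a, e, g}.
FOLLOW(S) includes $ since S is the start symbol.
FOLLOW(S): in S→a S g g, S is followed by g g with FIRST {g}; in E→S e a, S is followed by e a with FIRST {e}; in E→D S g, S is followed by g with FIRST {g}. Thus FOLLOW(S) = {$, e, g}.
FOLLOW(D): in E→D S g, D is followed by S g with FIRST {a, e, g}. Thus FOLLOW(D) = {a, e, g}.
FOLLOW(E): in S→E a e E (occurrence 1), E is followed by a e E with FIRST {a}; in S→E a e E (occurrence 2), the suffix after E is empty, so FOLLOW(E) ⊇ FOLLOW(S) = {$, e, g}. Thus FOLLOW(E) = {$, a, e, g}.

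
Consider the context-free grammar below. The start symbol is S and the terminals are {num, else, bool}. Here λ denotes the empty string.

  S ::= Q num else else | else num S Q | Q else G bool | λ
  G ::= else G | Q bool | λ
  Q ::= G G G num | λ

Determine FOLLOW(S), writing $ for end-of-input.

{$, bool, else, num}

FIRST(S) = {λ, bool, else, num}  (via Q num else else, Q else G bool)
FIRST(G) = {λ, bool, else, num}  (via Q bool)
FIRST(Q) = {λ, bool, else, num}  (via G G G num)
FOLLOW(S) includes $ since S is the start symbol.
FOLLOW(S): in S::=else num S Q, S is followed by Q with FIRST {λ, bool, else, num}; in S::=else num S Q, the suffix after S is nullable (adds nothing new). Thus FOLLOW(S) = {$, bool, else, num}.
FOLLOW(G): in S::=Q else G bool, G is followed by bool with FIRST {bool}; in G::=else G, the suffix after G is empty (adds nothing new); in Q::=G G G num (occurrence 1), G is followed by G G num with FIRST {bool, else, num}; in Q::=G G G num (occurrence 2), G is followed by G num with FIRST {bool, else, num}; in Q::=G G G num (occurrence 3), G is followed by num with FIRST {num}. Thus FOLLOW(G) = {bool, else, num}.
FOLLOW(Q): in S::=Q num else else, Q is followed by num else else with FIRST {num}; in S::=else num S Q, the suffix after Q is empty, so FOLLOW(Q) ⊇ FOLLOW(S) = {$, bool, else, num}; in S::=Q else G bool, Q is followed by else G bool with FIRST {else}; in G::=Q bool, Q is followed by bool with FIRST {bool}. Thus FOLLOW(Q) = {$, bool, else, num}.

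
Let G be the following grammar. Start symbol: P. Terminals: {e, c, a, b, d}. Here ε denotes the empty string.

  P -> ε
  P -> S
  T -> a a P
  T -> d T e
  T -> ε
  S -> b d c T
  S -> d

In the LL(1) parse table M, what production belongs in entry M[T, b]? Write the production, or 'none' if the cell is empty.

FIRST(T): from T->a a P we get {a}; from T->d T e we get {d}; from T->ε we get {ε}. So FIRST(T) = {ε, a, d}.
FIRST(S): from S->b d c T we get {b}; from S->d we get {d}. So FIRST(S) = {b, d}.
FIRST(P): from P->ε we get {ε}; from P->S we get {b, d}. So FIRST(P) = {ε, b, d}.
FOLLOW(P) includes $ since P is the start symbol.
FOLLOW(S): in P->S, the suffix after S is empty, so FOLLOW(S) ⊇ FOLLOW(P) = {$, e}. Thus FOLLOW(S) = {$, e}.
FOLLOW(T): in T->d T e, T is followed by e with FIRST {e}; in S->b d c T, the suffix after T is empty, so FOLLOW(T) ⊇ FOLLOW(S) = {$, e}. Thus FOLLOW(T) = {$, e}.
For T -> a a P: FIRST(a a P) = {a}, so it goes in M[T, t] for t ∈ {a}.
For T -> d T e: FIRST(d T e) = {d}, so it goes in M[T, t] for t ∈ {d}.
For T -> ε: FIRST(ε) = {ε}, so it goes in M[T, t] for t ∈ {}; since ε ∈ FIRST, also for every t ∈ FOLLOW(T) = {$, e}.
None of these place a production in M[T, b].

none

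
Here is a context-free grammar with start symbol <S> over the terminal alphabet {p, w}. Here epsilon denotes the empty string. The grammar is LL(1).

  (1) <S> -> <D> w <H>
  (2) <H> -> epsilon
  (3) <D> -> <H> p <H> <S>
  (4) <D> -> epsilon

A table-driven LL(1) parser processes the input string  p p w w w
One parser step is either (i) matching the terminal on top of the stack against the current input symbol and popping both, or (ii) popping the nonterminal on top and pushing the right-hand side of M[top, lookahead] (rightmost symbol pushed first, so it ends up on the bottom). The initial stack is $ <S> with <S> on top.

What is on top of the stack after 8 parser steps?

p

     Stack                        Input        Action
  1  $ <S>                        p p w w w $  expand <S> -> <D> w <H>
  2  $ <H> w <D>                  p p w w w $  expand <D> -> <H> p <H> <S>
  3  $ <H> w <S> <H> p <H>        p p w w w $  expand <H> -> epsilon
  4  $ <H> w <S> <H> p            p p w w w $  match p
  5  $ <H> w <S> <H>              p w w w $    expand <H> -> epsilon
  6  $ <H> w <S>                  p w w w $    expand <S> -> <D> w <H>
  7  $ <H> w <H> w <D>            p w w w $    expand <D> -> <H> p <H> <S>
  8  $ <H> w <H> w <S> <H> p <H>  p w w w $    expand <H> -> epsilon
Stack after step 8: $ <H> w <H> w <S> <H> p (top = p).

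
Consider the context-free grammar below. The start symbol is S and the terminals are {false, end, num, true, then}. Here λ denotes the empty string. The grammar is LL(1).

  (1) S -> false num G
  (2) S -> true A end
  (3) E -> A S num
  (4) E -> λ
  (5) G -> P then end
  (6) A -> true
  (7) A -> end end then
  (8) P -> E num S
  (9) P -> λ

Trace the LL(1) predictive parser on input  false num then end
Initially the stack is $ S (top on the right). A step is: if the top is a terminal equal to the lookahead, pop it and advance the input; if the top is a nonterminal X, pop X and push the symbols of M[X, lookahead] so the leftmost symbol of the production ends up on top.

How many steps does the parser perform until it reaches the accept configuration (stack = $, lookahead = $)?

7

step 1: stack=$ S  input=false num then end $  — expand S -> false num G
step 2: stack=$ G num false  input=false num then end $  — match false
step 3: stack=$ G num  input=num then end $  — match num
step 4: stack=$ G  input=then end $  — expand G -> P then end
step 5: stack=$ end then P  input=then end $  — expand P -> λ
step 6: stack=$ end then  input=then end $  — match then
step 7: stack=$ end  input=end $  — match end
Accept reached after 7 steps.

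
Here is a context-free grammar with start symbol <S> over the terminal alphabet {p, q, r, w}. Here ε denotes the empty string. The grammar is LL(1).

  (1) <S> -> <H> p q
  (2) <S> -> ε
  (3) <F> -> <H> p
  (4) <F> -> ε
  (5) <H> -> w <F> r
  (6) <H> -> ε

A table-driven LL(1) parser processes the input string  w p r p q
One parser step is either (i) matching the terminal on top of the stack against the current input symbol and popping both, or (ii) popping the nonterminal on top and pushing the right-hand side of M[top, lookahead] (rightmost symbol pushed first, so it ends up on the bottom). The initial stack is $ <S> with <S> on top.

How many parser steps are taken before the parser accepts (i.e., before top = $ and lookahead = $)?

9

step 1: stack=$ <S>  input=w p r p q $  — expand <S> -> <H> p q
step 2: stack=$ q p <H>  input=w p r p q $  — expand <H> -> w <F> r
step 3: stack=$ q p r <F> w  input=w p r p q $  — match w
step 4: stack=$ q p r <F>  input=p r p q $  — expand <F> -> <H> p
step 5: stack=$ q p r p <H>  input=p r p q $  — expand <H> -> ε
step 6: stack=$ q p r p  input=p r p q $  — match p
step 7: stack=$ q p r  input=r p q $  — match r
step 8: stack=$ q p  input=p q $  — match p
step 9: stack=$ q  input=q $  — match q
Accept reached after 9 steps.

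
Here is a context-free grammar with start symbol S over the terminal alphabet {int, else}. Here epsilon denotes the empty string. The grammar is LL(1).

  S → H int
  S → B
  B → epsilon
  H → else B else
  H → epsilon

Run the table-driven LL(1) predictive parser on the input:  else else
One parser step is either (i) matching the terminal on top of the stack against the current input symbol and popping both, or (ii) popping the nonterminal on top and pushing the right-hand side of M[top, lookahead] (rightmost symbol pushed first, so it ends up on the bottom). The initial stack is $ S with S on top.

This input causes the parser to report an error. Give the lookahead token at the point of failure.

$

step 1: stack=$ S  input=else else $  — expand S → H int
step 2: stack=$ int H  input=else else $  — expand H → else B else
step 3: stack=$ int else B else  input=else else $  — match else
step 4: stack=$ int else B  input=else $  — expand B → epsilon
step 5: stack=$ int else  input=else $  — match else
step 6: stack=$ int  input=$  — error: top is terminal int but lookahead is $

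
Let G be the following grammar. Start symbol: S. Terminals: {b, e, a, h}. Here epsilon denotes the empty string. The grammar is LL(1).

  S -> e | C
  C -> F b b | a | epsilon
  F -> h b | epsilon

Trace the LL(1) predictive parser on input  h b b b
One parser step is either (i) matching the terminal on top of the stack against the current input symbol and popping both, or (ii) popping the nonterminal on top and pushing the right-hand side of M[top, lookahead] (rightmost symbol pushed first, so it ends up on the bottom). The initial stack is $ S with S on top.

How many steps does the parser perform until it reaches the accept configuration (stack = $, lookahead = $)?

     Stack      Input      Action
  1  $ S        h b b b $  expand S -> C
  2  $ C        h b b b $  expand C -> F b b
  3  $ b b F    h b b b $  expand F -> h b
  4  $ b b b h  h b b b $  match h
  5  $ b b b    b b b $    match b
  6  $ b b      b b $      match b
  7  $ b        b $        match b
Accept reached after 7 steps.

7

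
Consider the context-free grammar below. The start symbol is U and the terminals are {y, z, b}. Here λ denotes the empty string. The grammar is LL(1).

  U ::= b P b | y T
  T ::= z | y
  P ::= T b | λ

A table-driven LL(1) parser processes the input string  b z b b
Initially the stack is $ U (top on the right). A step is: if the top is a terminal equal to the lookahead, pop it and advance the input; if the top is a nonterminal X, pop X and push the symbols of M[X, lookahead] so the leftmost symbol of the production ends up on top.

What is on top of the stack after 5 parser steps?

step 1: stack=$ U  input=b z b b $  — expand U ::= b P b
step 2: stack=$ b P b  input=b z b b $  — match b
step 3: stack=$ b P  input=z b b $  — expand P ::= T b
step 4: stack=$ b b T  input=z b b $  — expand T ::= z
step 5: stack=$ b b z  input=z b b $  — match z
Stack after step 5: $ b b (top = b).

b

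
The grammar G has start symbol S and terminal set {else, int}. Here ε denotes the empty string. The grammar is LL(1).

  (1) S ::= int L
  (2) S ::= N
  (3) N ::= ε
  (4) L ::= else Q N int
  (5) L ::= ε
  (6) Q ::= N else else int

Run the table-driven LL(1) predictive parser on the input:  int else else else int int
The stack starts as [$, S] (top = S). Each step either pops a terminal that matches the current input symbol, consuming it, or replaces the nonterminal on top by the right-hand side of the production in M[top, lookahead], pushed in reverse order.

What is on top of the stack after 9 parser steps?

step 1: stack=$ S  input=int else else else int int $  — expand S ::= int L
step 2: stack=$ L int  input=int else else else int int $  — match int
step 3: stack=$ L  input=else else else int int $  — expand L ::= else Q N int
step 4: stack=$ int N Q else  input=else else else int int $  — match else
step 5: stack=$ int N Q  input=else else int int $  — expand Q ::= N else else int
step 6: stack=$ int N int else else N  input=else else int int $  — expand N ::= ε
step 7: stack=$ int N int else else  input=else else int int $  — match else
step 8: stack=$ int N int else  input=else int int $  — match else
step 9: stack=$ int N int  input=int int $  — match int
Stack after step 9: $ int N (top = N).

N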